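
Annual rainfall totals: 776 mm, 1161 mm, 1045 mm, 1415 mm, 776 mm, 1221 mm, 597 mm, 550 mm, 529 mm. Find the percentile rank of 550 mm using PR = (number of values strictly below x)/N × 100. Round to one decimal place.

11.1

N = 9.
Strictly below 550: 1. Equal to 550: 1.
PR = 1/9 × 100 = 11.1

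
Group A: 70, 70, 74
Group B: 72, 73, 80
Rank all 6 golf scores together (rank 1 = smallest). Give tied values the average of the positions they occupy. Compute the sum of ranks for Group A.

8

Sorted (ascending): 70, 70, 72, 73, 74, 80
The 2 values of 70 occupy positions 1–2 → average rank (1+2)/2 = 1.5.
Group A values → pooled ranks: 70→1.5, 70→1.5, 74→5
Rank sum = 1.5 + 1.5 + 5 = 8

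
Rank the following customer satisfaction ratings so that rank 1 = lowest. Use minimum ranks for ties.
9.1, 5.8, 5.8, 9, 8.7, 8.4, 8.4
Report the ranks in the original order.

Sorted (ascending): 5.8, 5.8, 8.4, 8.4, 8.7, 9, 9.1
The 2 values of 5.8 occupy positions 1–2 → each gets rank 1.
The 2 values of 8.4 occupy positions 3–4 → each gets rank 3.

7, 1, 1, 6, 5, 3, 3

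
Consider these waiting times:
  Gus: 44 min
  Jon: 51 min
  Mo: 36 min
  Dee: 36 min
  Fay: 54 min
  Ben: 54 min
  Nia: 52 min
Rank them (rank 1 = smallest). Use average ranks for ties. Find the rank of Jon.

4

Sorted (ascending): 36, 36, 44, 51, 52, 54, 54
The 2 values of 36 occupy positions 1–2 → average rank (1+2)/2 = 1.5.
The 2 values of 54 occupy positions 6–7 → average rank (6+7)/2 = 6.5.
Jon has value 51 min → rank 4.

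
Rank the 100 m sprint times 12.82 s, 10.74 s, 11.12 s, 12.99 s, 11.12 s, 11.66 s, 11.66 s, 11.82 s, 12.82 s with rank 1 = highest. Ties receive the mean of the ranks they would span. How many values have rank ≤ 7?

Sorted (descending): 12.99, 12.82, 12.82, 11.82, 11.66, 11.66, 11.12, 11.12, 10.74
The 2 values of 12.82 occupy positions 2–3 → average rank (2+3)/2 = 2.5.
The 2 values of 11.66 occupy positions 5–6 → average rank (5+6)/2 = 5.5.
The 2 values of 11.12 occupy positions 7–8 → average rank (7+8)/2 = 7.5.
Ranks ≤ 7: {1, 2.5, 2.5, 4, 5.5, 5.5} → 6 values.

6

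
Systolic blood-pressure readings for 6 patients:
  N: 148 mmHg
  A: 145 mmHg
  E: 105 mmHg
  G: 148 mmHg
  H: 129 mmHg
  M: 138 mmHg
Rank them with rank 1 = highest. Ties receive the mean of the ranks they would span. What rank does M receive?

Sorted (descending): 148, 148, 145, 138, 129, 105
The 2 values of 148 occupy positions 1–2 → average rank (1+2)/2 = 1.5.
M has value 138 mmHg → rank 4.

4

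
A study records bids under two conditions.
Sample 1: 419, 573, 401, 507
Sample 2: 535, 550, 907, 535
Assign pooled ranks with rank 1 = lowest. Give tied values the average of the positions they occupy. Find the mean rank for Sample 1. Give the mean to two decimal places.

Sorted (ascending): 401, 419, 507, 535, 535, 550, 573, 907
The 2 values of 535 occupy positions 4–5 → average rank (4+5)/2 = 4.5.
Sample 1 values → pooled ranks: 419→2, 573→7, 401→1, 507→3
Mean rank = (2 + 7 + 1 + 3) / 4 = 3.25

3.25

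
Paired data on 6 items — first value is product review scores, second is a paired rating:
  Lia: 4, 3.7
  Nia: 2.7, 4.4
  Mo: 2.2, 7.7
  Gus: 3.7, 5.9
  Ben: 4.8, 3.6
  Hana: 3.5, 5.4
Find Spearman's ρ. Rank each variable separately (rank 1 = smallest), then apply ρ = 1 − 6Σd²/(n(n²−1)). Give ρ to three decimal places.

-0.771

Ranks of variable 1: 5, 2, 1, 4, 6, 3
Ranks of variable 2: 2, 3, 6, 5, 1, 4
d = r₁ − r₂: 3, -1, -5, -1, 5, -1
d²: 9, 1, 25, 1, 25, 1; Σd² = 62
ρ = 1 − 6·62/(6·35) = 1 − 372/210 = -0.771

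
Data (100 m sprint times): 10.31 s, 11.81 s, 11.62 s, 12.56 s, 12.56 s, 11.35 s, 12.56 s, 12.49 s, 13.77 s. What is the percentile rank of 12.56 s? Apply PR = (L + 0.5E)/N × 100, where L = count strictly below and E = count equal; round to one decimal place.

72.2

N = 9.
Strictly below 12.56: 5. Equal to 12.56: 3.
PR = (5 + 0.5·3)/9 × 100 = 72.2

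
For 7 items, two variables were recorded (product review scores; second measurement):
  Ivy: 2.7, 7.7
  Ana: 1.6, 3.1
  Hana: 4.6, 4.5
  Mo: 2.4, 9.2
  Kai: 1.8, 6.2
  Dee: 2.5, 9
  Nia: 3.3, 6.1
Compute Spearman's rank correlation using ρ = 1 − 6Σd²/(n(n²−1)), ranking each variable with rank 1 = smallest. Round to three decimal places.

Ranks of variable 1: 5, 1, 7, 3, 2, 4, 6
Ranks of variable 2: 5, 1, 2, 7, 4, 6, 3
d = r₁ − r₂: 0, 0, 5, -4, -2, -2, 3
d²: 0, 0, 25, 16, 4, 4, 9; Σd² = 58
ρ = 1 − 6·58/(7·48) = 1 − 348/336 = -0.036

-0.036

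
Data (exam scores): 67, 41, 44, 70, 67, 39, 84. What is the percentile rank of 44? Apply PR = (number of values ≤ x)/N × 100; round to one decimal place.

42.9

N = 7.
Strictly below 44: 2. Equal to 44: 1.
PR = 3/7 × 100 = 42.9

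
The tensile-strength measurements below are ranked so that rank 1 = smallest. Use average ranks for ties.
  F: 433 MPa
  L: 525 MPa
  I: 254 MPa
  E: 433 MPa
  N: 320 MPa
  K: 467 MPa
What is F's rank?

3.5

Sorted (ascending): 254, 320, 433, 433, 467, 525
The 2 values of 433 occupy positions 3–4 → average rank (3+4)/2 = 3.5.
F has value 433 MPa → rank 3.5.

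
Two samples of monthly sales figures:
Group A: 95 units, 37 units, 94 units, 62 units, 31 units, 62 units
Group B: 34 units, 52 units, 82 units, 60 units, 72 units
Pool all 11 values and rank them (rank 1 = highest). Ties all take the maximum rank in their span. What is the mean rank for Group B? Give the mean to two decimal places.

6.40

Sorted (descending): 95, 94, 82, 72, 62, 62, 60, 52, 37, 34, 31
The 2 values of 62 occupy positions 5–6 → each gets rank 6.
Group B values → pooled ranks: 34→10, 52→8, 82→3, 60→7, 72→4
Mean rank = (10 + 8 + 3 + 7 + 4) / 5 = 6.40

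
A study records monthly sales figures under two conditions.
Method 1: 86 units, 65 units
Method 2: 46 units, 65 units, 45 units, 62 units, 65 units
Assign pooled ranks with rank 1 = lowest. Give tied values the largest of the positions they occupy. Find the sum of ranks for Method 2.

Sorted (ascending): 45, 46, 62, 65, 65, 65, 86
The 3 values of 65 occupy positions 4–6 → each gets rank 6.
Method 2 values → pooled ranks: 46→2, 65→6, 45→1, 62→3, 65→6
Rank sum = 2 + 6 + 1 + 3 + 6 = 18

18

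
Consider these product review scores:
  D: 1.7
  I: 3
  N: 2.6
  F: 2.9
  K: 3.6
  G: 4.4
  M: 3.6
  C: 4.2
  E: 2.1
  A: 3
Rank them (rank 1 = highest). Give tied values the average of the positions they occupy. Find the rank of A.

Sorted (descending): 4.4, 4.2, 3.6, 3.6, 3, 3, 2.9, 2.6, 2.1, 1.7
The 2 values of 3.6 occupy positions 3–4 → average rank (3+4)/2 = 3.5.
The 2 values of 3 occupy positions 5–6 → average rank (5+6)/2 = 5.5.
A has value 3 → rank 5.5.

5.5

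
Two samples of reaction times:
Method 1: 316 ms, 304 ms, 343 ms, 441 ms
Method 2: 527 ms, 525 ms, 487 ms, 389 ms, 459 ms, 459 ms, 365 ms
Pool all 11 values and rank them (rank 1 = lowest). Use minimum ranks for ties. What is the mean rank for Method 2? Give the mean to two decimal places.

Sorted (ascending): 304, 316, 343, 365, 389, 441, 459, 459, 487, 525, 527
The 2 values of 459 occupy positions 7–8 → each gets rank 7.
Method 2 values → pooled ranks: 527→11, 525→10, 487→9, 389→5, 459→7, 459→7, 365→4
Mean rank = (11 + 10 + 9 + 5 + 7 + 7 + 4) / 7 = 7.57

7.57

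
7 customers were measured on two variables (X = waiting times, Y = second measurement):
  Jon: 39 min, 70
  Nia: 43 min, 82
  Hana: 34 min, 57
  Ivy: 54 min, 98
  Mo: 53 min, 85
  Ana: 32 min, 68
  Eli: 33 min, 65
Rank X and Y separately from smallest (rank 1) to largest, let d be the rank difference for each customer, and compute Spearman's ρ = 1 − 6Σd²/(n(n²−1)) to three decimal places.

Ranks of variable 1: 4, 5, 3, 7, 6, 1, 2
Ranks of variable 2: 4, 5, 1, 7, 6, 3, 2
d = r₁ − r₂: 0, 0, 2, 0, 0, -2, 0
d²: 0, 0, 4, 0, 0, 4, 0; Σd² = 8
ρ = 1 − 6·8/(7·48) = 1 − 48/336 = 0.857

0.857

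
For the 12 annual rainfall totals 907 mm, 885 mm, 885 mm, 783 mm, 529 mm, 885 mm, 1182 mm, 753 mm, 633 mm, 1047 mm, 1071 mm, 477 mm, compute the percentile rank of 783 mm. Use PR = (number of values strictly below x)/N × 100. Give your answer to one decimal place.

33.3

N = 12.
Strictly below 783: 4. Equal to 783: 1.
PR = 4/12 × 100 = 33.3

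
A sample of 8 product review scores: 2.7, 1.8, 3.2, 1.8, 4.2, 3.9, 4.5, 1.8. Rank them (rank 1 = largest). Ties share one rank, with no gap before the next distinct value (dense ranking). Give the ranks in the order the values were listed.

5, 6, 4, 6, 2, 3, 1, 6

Sorted (descending): 4.5, 4.2, 3.9, 3.2, 2.7, 1.8, 1.8, 1.8
The 3 values of 1.8 share dense rank 6.
Remaining distinct values take the next consecutive integers.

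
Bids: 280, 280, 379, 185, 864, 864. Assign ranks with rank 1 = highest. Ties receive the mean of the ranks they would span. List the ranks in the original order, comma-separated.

Sorted (descending): 864, 864, 379, 280, 280, 185
The 2 values of 864 occupy positions 1–2 → average rank (1+2)/2 = 1.5.
The 2 values of 280 occupy positions 4–5 → average rank (4+5)/2 = 4.5.

4.5, 4.5, 3, 6, 1.5, 1.5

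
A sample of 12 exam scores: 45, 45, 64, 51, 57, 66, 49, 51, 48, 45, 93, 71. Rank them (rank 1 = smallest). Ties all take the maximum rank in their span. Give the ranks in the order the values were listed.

Sorted (ascending): 45, 45, 45, 48, 49, 51, 51, 57, 64, 66, 71, 93
The 3 values of 45 occupy positions 1–3 → each gets rank 3.
The 2 values of 51 occupy positions 6–7 → each gets rank 7.

3, 3, 9, 7, 8, 10, 5, 7, 4, 3, 12, 11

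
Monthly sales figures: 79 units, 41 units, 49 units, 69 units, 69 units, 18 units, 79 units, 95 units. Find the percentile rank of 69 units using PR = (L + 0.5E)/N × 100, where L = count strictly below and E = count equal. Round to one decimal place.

N = 8.
Strictly below 69: 3. Equal to 69: 2.
PR = (3 + 0.5·2)/8 × 100 = 50.0

50.0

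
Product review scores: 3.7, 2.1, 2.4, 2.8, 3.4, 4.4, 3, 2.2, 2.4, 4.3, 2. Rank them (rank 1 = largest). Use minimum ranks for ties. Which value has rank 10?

2.1

Sorted (descending): 4.4, 4.3, 3.7, 3.4, 3, 2.8, 2.4, 2.4, 2.2, 2.1, 2
The 2 values of 2.4 occupy positions 7–8 → each gets rank 7.
Rank 10 → value 2.1.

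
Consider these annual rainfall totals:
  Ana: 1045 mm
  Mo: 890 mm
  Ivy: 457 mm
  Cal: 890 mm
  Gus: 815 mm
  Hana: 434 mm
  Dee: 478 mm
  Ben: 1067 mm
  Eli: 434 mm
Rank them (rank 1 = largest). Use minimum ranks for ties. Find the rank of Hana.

Sorted (descending): 1067, 1045, 890, 890, 815, 478, 457, 434, 434
The 2 values of 890 occupy positions 3–4 → each gets rank 3.
The 2 values of 434 occupy positions 8–9 → each gets rank 8.
Hana has value 434 mm → rank 8.

8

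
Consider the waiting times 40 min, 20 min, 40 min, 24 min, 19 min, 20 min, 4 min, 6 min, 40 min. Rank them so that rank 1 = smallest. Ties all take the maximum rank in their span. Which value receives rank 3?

Sorted (ascending): 4, 6, 19, 20, 20, 24, 40, 40, 40
The 2 values of 20 occupy positions 4–5 → each gets rank 5.
The 3 values of 40 occupy positions 7–9 → each gets rank 9.
Rank 3 → value 19.

19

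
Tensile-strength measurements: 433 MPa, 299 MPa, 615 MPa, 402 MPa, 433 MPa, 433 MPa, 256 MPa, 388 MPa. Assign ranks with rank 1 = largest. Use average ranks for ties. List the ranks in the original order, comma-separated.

Sorted (descending): 615, 433, 433, 433, 402, 388, 299, 256
The 3 values of 433 occupy positions 2–4 → average rank 3.

3, 7, 1, 5, 3, 3, 8, 6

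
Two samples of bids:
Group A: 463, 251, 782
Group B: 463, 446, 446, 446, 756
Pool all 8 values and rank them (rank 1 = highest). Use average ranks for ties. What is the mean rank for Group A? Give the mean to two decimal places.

Sorted (descending): 782, 756, 463, 463, 446, 446, 446, 251
The 2 values of 463 occupy positions 3–4 → average rank (3+4)/2 = 3.5.
The 3 values of 446 occupy positions 5–7 → average rank 6.
Group A values → pooled ranks: 463→3.5, 251→8, 782→1
Mean rank = (3.5 + 8 + 1) / 3 = 4.17

4.17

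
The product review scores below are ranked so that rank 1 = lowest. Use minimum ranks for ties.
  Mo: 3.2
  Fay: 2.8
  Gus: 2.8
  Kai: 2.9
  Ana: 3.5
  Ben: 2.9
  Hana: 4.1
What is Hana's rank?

7

Sorted (ascending): 2.8, 2.8, 2.9, 2.9, 3.2, 3.5, 4.1
The 2 values of 2.8 occupy positions 1–2 → each gets rank 1.
The 2 values of 2.9 occupy positions 3–4 → each gets rank 3.
Hana has value 4.1 → rank 7.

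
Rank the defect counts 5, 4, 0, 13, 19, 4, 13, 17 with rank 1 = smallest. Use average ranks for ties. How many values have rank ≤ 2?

Sorted (ascending): 0, 4, 4, 5, 13, 13, 17, 19
The 2 values of 4 occupy positions 2–3 → average rank (2+3)/2 = 2.5.
The 2 values of 13 occupy positions 5–6 → average rank (5+6)/2 = 5.5.
Ranks ≤ 2: {1} → 1 value.

1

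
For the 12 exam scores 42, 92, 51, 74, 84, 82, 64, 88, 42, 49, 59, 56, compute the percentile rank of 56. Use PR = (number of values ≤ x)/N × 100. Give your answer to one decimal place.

41.7

N = 12.
Strictly below 56: 4. Equal to 56: 1.
PR = 5/12 × 100 = 41.7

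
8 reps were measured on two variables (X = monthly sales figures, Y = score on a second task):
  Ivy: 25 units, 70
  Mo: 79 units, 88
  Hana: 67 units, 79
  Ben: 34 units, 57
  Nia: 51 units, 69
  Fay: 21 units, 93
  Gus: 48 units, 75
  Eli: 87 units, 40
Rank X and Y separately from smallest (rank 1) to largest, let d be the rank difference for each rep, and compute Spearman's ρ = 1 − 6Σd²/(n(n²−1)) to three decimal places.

-0.286

Ranks of variable 1: 2, 7, 6, 3, 5, 1, 4, 8
Ranks of variable 2: 4, 7, 6, 2, 3, 8, 5, 1
d = r₁ − r₂: -2, 0, 0, 1, 2, -7, -1, 7
d²: 4, 0, 0, 1, 4, 49, 1, 49; Σd² = 108
ρ = 1 − 6·108/(8·63) = 1 − 648/504 = -0.286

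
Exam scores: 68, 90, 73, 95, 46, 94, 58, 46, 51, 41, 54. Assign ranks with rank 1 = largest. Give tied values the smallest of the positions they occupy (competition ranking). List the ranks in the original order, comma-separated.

5, 3, 4, 1, 9, 2, 6, 9, 8, 11, 7

Sorted (descending): 95, 94, 90, 73, 68, 58, 54, 51, 46, 46, 41
The 2 values of 46 occupy positions 9–10 → each gets rank 9.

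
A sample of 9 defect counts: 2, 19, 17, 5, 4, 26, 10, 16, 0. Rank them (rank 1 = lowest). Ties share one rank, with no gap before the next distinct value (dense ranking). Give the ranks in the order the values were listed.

Sorted (ascending): 0, 2, 4, 5, 10, 16, 17, 19, 26
No ties — each value takes its position as its rank.

2, 8, 7, 4, 3, 9, 5, 6, 1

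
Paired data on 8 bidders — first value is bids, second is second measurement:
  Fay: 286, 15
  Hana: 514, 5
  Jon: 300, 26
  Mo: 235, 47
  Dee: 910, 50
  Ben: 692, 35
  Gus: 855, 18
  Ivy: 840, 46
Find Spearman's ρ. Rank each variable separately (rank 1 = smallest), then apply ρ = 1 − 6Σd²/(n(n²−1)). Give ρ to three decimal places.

0.262

Ranks of variable 1: 2, 4, 3, 1, 8, 5, 7, 6
Ranks of variable 2: 2, 1, 4, 7, 8, 5, 3, 6
d = r₁ − r₂: 0, 3, -1, -6, 0, 0, 4, 0
d²: 0, 9, 1, 36, 0, 0, 16, 0; Σd² = 62
ρ = 1 − 6·62/(8·63) = 1 − 372/504 = 0.262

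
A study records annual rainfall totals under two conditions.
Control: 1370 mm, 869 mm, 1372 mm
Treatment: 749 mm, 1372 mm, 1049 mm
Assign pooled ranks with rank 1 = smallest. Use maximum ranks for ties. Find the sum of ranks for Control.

Sorted (ascending): 749, 869, 1049, 1370, 1372, 1372
The 2 values of 1372 occupy positions 5–6 → each gets rank 6.
Control values → pooled ranks: 1370→4, 869→2, 1372→6
Rank sum = 4 + 2 + 6 = 12

12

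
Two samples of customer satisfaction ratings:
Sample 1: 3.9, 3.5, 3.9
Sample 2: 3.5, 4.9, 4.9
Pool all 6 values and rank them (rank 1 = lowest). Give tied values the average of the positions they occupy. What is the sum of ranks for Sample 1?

Sorted (ascending): 3.5, 3.5, 3.9, 3.9, 4.9, 4.9
The 2 values of 3.5 occupy positions 1–2 → average rank (1+2)/2 = 1.5.
The 2 values of 3.9 occupy positions 3–4 → average rank (3+4)/2 = 3.5.
The 2 values of 4.9 occupy positions 5–6 → average rank (5+6)/2 = 5.5.
Sample 1 values → pooled ranks: 3.9→3.5, 3.5→1.5, 3.9→3.5
Rank sum = 3.5 + 1.5 + 3.5 = 8.5

8.5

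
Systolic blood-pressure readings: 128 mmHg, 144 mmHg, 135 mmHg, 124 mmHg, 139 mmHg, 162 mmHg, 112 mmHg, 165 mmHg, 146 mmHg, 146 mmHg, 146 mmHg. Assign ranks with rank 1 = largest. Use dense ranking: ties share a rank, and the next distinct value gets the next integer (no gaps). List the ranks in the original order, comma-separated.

Sorted (descending): 165, 162, 146, 146, 146, 144, 139, 135, 128, 124, 112
The 3 values of 146 share dense rank 3.
Remaining distinct values take the next consecutive integers.

7, 4, 6, 8, 5, 2, 9, 1, 3, 3, 3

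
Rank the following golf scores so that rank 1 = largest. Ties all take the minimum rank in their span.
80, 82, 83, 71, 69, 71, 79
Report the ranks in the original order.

3, 2, 1, 5, 7, 5, 4

Sorted (descending): 83, 82, 80, 79, 71, 71, 69
The 2 values of 71 occupy positions 5–6 → each gets rank 5.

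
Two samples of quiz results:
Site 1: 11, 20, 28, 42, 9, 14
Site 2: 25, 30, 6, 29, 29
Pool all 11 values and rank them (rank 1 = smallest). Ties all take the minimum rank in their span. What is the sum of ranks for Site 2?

33

Sorted (ascending): 6, 9, 11, 14, 20, 25, 28, 29, 29, 30, 42
The 2 values of 29 occupy positions 8–9 → each gets rank 8.
Site 2 values → pooled ranks: 25→6, 30→10, 6→1, 29→8, 29→8
Rank sum = 6 + 10 + 1 + 8 + 8 = 33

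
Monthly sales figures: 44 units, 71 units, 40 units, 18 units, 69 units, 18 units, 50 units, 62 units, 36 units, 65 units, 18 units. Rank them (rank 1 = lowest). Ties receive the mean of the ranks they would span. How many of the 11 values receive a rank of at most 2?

3

Sorted (ascending): 18, 18, 18, 36, 40, 44, 50, 62, 65, 69, 71
The 3 values of 18 occupy positions 1–3 → average rank 2.
Ranks ≤ 2: {2, 2, 2} → 3 values.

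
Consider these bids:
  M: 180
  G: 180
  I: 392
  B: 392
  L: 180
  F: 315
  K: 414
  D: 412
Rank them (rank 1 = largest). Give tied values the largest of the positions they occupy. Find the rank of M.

8

Sorted (descending): 414, 412, 392, 392, 315, 180, 180, 180
The 2 values of 392 occupy positions 3–4 → each gets rank 4.
The 3 values of 180 occupy positions 6–8 → each gets rank 8.
M has value 180 → rank 8.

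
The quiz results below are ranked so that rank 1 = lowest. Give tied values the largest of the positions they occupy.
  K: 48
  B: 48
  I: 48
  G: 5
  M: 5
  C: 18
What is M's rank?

2

Sorted (ascending): 5, 5, 18, 48, 48, 48
The 2 values of 5 occupy positions 1–2 → each gets rank 2.
The 3 values of 48 occupy positions 4–6 → each gets rank 6.
M has value 5 → rank 2.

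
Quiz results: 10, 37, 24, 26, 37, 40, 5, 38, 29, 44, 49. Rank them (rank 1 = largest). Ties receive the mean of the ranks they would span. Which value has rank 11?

5

Sorted (descending): 49, 44, 40, 38, 37, 37, 29, 26, 24, 10, 5
The 2 values of 37 occupy positions 5–6 → average rank (5+6)/2 = 5.5.
Rank 11 → value 5.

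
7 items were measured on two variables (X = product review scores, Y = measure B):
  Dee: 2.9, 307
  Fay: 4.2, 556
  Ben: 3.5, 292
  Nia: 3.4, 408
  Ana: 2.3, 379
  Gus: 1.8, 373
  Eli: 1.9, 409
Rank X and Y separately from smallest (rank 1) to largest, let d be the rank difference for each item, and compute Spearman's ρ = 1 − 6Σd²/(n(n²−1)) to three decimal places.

0.107

Ranks of variable 1: 4, 7, 6, 5, 3, 1, 2
Ranks of variable 2: 2, 7, 1, 5, 4, 3, 6
d = r₁ − r₂: 2, 0, 5, 0, -1, -2, -4
d²: 4, 0, 25, 0, 1, 4, 16; Σd² = 50
ρ = 1 − 6·50/(7·48) = 1 − 300/336 = 0.107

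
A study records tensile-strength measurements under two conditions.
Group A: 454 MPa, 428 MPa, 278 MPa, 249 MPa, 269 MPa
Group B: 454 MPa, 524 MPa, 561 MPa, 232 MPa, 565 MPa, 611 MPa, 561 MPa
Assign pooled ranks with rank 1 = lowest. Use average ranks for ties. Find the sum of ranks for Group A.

20.5

Sorted (ascending): 232, 249, 269, 278, 428, 454, 454, 524, 561, 561, 565, 611
The 2 values of 454 occupy positions 6–7 → average rank (6+7)/2 = 6.5.
The 2 values of 561 occupy positions 9–10 → average rank (9+10)/2 = 9.5.
Group A values → pooled ranks: 454→6.5, 428→5, 278→4, 249→2, 269→3
Rank sum = 6.5 + 5 + 4 + 2 + 3 = 20.5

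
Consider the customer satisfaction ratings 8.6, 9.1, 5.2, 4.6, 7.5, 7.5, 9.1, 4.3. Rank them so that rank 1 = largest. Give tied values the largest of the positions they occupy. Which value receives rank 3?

8.6

Sorted (descending): 9.1, 9.1, 8.6, 7.5, 7.5, 5.2, 4.6, 4.3
The 2 values of 9.1 occupy positions 1–2 → each gets rank 2.
The 2 values of 7.5 occupy positions 4–5 → each gets rank 5.
Rank 3 → value 8.6.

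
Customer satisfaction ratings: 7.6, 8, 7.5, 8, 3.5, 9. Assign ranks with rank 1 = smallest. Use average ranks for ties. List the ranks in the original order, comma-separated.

3, 4.5, 2, 4.5, 1, 6

Sorted (ascending): 3.5, 7.5, 7.6, 8, 8, 9
The 2 values of 8 occupy positions 4–5 → average rank (4+5)/2 = 4.5.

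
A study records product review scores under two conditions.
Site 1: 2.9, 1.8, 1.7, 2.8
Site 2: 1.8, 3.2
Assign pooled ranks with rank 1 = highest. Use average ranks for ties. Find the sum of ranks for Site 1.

15.5

Sorted (descending): 3.2, 2.9, 2.8, 1.8, 1.8, 1.7
The 2 values of 1.8 occupy positions 4–5 → average rank (4+5)/2 = 4.5.
Site 1 values → pooled ranks: 2.9→2, 1.8→4.5, 1.7→6, 2.8→3
Rank sum = 2 + 4.5 + 6 + 3 = 15.5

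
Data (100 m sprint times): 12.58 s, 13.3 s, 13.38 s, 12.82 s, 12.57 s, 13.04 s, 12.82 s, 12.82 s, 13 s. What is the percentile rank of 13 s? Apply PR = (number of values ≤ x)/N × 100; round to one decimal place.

N = 9.
Strictly below 13: 5. Equal to 13: 1.
PR = 6/9 × 100 = 66.7

66.7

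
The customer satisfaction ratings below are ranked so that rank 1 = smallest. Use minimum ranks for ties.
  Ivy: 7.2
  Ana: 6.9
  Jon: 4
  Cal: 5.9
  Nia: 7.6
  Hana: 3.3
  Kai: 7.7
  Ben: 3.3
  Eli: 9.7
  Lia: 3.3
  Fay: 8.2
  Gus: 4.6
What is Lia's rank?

1

Sorted (ascending): 3.3, 3.3, 3.3, 4, 4.6, 5.9, 6.9, 7.2, 7.6, 7.7, 8.2, 9.7
The 3 values of 3.3 occupy positions 1–3 → each gets rank 1.
Lia has value 3.3 → rank 1.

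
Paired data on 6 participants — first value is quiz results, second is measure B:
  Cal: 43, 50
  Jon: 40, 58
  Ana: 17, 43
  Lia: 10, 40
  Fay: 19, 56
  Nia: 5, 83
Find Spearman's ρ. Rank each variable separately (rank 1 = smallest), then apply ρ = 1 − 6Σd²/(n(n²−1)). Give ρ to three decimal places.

Ranks of variable 1: 6, 5, 3, 2, 4, 1
Ranks of variable 2: 3, 5, 2, 1, 4, 6
d = r₁ − r₂: 3, 0, 1, 1, 0, -5
d²: 9, 0, 1, 1, 0, 25; Σd² = 36
ρ = 1 − 6·36/(6·35) = 1 − 216/210 = -0.029

-0.029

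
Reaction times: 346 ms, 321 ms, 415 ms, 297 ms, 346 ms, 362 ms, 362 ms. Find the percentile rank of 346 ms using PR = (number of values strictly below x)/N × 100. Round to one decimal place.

28.6

N = 7.
Strictly below 346: 2. Equal to 346: 2.
PR = 2/7 × 100 = 28.6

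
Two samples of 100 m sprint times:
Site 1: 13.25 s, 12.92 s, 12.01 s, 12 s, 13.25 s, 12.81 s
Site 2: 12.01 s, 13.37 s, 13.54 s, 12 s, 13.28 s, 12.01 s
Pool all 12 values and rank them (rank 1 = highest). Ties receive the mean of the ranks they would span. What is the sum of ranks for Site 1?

42.5

Sorted (descending): 13.54, 13.37, 13.28, 13.25, 13.25, 12.92, 12.81, 12.01, 12.01, 12.01, 12, 12
The 2 values of 13.25 occupy positions 4–5 → average rank (4+5)/2 = 4.5.
The 3 values of 12.01 occupy positions 8–10 → average rank 9.
The 2 values of 12 occupy positions 11–12 → average rank (11+12)/2 = 11.5.
Site 1 values → pooled ranks: 13.25→4.5, 12.92→6, 12.01→9, 12→11.5, 13.25→4.5, 12.81→7
Rank sum = 4.5 + 6 + 9 + 11.5 + 4.5 + 7 = 42.5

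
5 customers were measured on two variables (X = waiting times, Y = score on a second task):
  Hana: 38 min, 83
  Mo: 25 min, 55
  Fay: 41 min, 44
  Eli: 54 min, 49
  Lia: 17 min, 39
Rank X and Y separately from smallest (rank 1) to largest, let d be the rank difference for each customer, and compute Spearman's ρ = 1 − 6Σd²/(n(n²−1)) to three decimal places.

0.200

Ranks of variable 1: 3, 2, 4, 5, 1
Ranks of variable 2: 5, 4, 2, 3, 1
d = r₁ − r₂: -2, -2, 2, 2, 0
d²: 4, 4, 4, 4, 0; Σd² = 16
ρ = 1 − 6·16/(5·24) = 1 − 96/120 = 0.200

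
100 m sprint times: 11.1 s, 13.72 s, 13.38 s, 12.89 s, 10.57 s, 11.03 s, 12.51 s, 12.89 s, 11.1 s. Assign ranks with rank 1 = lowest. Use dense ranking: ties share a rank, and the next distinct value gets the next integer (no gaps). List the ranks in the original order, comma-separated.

3, 7, 6, 5, 1, 2, 4, 5, 3

Sorted (ascending): 10.57, 11.03, 11.1, 11.1, 12.51, 12.89, 12.89, 13.38, 13.72
The 2 values of 11.1 share dense rank 3.
The 2 values of 12.89 share dense rank 5.
Remaining distinct values take the next consecutive integers.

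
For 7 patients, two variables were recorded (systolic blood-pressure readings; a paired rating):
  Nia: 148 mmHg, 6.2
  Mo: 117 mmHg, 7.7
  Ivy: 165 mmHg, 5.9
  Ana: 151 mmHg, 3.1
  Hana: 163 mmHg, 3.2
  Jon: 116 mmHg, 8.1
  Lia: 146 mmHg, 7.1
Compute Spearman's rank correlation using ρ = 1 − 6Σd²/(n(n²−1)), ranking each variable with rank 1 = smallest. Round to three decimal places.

-0.857

Ranks of variable 1: 4, 2, 7, 5, 6, 1, 3
Ranks of variable 2: 4, 6, 3, 1, 2, 7, 5
d = r₁ − r₂: 0, -4, 4, 4, 4, -6, -2
d²: 0, 16, 16, 16, 16, 36, 4; Σd² = 104
ρ = 1 − 6·104/(7·48) = 1 − 624/336 = -0.857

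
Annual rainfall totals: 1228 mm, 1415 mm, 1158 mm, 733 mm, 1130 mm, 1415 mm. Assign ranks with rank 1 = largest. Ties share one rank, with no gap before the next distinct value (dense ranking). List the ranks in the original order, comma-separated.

Sorted (descending): 1415, 1415, 1228, 1158, 1130, 733
The 2 values of 1415 share dense rank 1.
Remaining distinct values take the next consecutive integers.

2, 1, 3, 5, 4, 1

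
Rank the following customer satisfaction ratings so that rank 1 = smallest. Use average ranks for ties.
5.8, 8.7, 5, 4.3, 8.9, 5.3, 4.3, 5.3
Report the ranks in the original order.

Sorted (ascending): 4.3, 4.3, 5, 5.3, 5.3, 5.8, 8.7, 8.9
The 2 values of 4.3 occupy positions 1–2 → average rank (1+2)/2 = 1.5.
The 2 values of 5.3 occupy positions 4–5 → average rank (4+5)/2 = 4.5.

6, 7, 3, 1.5, 8, 4.5, 1.5, 4.5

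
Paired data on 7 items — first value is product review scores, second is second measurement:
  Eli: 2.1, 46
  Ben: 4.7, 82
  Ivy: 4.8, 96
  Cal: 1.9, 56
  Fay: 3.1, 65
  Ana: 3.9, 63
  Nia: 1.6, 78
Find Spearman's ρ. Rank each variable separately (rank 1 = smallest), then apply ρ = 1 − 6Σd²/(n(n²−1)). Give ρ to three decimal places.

Ranks of variable 1: 3, 6, 7, 2, 4, 5, 1
Ranks of variable 2: 1, 6, 7, 2, 4, 3, 5
d = r₁ − r₂: 2, 0, 0, 0, 0, 2, -4
d²: 4, 0, 0, 0, 0, 4, 16; Σd² = 24
ρ = 1 − 6·24/(7·48) = 1 − 144/336 = 0.571

0.571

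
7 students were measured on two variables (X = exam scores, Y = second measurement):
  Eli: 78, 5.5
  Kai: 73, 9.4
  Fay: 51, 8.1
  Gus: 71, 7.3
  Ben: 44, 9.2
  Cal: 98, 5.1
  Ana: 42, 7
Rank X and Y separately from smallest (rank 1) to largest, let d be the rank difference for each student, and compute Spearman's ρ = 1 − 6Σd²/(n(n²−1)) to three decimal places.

-0.429

Ranks of variable 1: 6, 5, 3, 4, 2, 7, 1
Ranks of variable 2: 2, 7, 5, 4, 6, 1, 3
d = r₁ − r₂: 4, -2, -2, 0, -4, 6, -2
d²: 16, 4, 4, 0, 16, 36, 4; Σd² = 80
ρ = 1 − 6·80/(7·48) = 1 − 480/336 = -0.429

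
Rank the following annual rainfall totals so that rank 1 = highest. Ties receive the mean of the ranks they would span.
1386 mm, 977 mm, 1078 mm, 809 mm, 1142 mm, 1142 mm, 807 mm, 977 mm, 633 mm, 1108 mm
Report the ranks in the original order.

Sorted (descending): 1386, 1142, 1142, 1108, 1078, 977, 977, 809, 807, 633
The 2 values of 1142 occupy positions 2–3 → average rank (2+3)/2 = 2.5.
The 2 values of 977 occupy positions 6–7 → average rank (6+7)/2 = 6.5.

1, 6.5, 5, 8, 2.5, 2.5, 9, 6.5, 10, 4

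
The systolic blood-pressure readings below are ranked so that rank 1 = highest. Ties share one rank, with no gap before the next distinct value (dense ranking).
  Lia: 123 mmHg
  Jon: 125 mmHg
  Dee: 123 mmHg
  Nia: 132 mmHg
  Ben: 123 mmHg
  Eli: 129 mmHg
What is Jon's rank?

Sorted (descending): 132, 129, 125, 123, 123, 123
The 3 values of 123 share dense rank 4.
Remaining distinct values take the next consecutive integers.
Jon has value 125 mmHg → rank 3.

3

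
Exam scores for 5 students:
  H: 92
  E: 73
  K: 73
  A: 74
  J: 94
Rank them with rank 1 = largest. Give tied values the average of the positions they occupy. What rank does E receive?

4.5

Sorted (descending): 94, 92, 74, 73, 73
The 2 values of 73 occupy positions 4–5 → average rank (4+5)/2 = 4.5.
E has value 73 → rank 4.5.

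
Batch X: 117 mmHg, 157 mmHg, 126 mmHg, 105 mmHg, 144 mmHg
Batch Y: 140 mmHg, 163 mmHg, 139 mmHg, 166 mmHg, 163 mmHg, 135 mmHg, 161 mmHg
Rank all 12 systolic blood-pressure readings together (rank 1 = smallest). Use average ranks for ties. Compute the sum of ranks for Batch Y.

Sorted (ascending): 105, 117, 126, 135, 139, 140, 144, 157, 161, 163, 163, 166
The 2 values of 163 occupy positions 10–11 → average rank (10+11)/2 = 10.5.
Batch Y values → pooled ranks: 140→6, 163→10.5, 139→5, 166→12, 163→10.5, 135→4, 161→9
Rank sum = 6 + 10.5 + 5 + 12 + 10.5 + 4 + 9 = 57

57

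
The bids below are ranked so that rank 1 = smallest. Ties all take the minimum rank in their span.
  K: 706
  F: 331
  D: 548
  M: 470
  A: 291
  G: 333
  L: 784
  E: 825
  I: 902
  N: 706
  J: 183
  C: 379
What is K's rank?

Sorted (ascending): 183, 291, 331, 333, 379, 470, 548, 706, 706, 784, 825, 902
The 2 values of 706 occupy positions 8–9 → each gets rank 8.
K has value 706 → rank 8.

8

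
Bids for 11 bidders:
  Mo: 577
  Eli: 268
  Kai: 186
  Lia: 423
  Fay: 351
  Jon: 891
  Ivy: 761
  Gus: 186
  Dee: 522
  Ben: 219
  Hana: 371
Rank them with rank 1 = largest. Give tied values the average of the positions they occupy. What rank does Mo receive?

Sorted (descending): 891, 761, 577, 522, 423, 371, 351, 268, 219, 186, 186
The 2 values of 186 occupy positions 10–11 → average rank (10+11)/2 = 10.5.
Mo has value 577 → rank 3.

3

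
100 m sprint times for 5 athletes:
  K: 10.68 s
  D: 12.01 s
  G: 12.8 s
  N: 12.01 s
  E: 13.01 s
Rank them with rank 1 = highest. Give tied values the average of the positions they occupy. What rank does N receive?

Sorted (descending): 13.01, 12.8, 12.01, 12.01, 10.68
The 2 values of 12.01 occupy positions 3–4 → average rank (3+4)/2 = 3.5.
N has value 12.01 s → rank 3.5.

3.5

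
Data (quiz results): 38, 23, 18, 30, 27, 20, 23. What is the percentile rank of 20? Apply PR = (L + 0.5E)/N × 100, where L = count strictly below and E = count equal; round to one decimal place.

21.4

N = 7.
Strictly below 20: 1. Equal to 20: 1.
PR = (1 + 0.5·1)/7 × 100 = 21.4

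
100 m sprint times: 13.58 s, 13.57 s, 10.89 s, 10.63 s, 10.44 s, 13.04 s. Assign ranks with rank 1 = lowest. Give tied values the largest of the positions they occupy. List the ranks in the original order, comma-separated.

Sorted (ascending): 10.44, 10.63, 10.89, 13.04, 13.57, 13.58
No ties — each value takes its position as its rank.

6, 5, 3, 2, 1, 4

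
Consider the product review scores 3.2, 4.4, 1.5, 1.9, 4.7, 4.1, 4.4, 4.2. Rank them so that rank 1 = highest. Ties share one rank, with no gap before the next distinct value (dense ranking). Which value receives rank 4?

Sorted (descending): 4.7, 4.4, 4.4, 4.2, 4.1, 3.2, 1.9, 1.5
The 2 values of 4.4 share dense rank 2.
Remaining distinct values take the next consecutive integers.
Rank 4 → value 4.1.

4.1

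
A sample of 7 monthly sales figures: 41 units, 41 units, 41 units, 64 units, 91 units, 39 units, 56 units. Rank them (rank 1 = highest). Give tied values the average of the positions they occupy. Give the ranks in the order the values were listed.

5, 5, 5, 2, 1, 7, 3

Sorted (descending): 91, 64, 56, 41, 41, 41, 39
The 3 values of 41 occupy positions 4–6 → average rank 5.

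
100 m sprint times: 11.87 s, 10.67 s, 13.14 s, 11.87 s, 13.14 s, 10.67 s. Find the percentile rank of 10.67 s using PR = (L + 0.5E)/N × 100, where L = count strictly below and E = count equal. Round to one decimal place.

N = 6.
Strictly below 10.67: 0. Equal to 10.67: 2.
PR = (0 + 0.5·2)/6 × 100 = 16.7

16.7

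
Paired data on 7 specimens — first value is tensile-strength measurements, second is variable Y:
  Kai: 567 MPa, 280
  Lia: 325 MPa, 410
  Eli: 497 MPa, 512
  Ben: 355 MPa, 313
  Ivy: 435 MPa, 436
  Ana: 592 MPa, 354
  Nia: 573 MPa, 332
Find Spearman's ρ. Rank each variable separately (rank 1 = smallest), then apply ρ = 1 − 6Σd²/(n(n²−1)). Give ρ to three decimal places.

Ranks of variable 1: 5, 1, 4, 2, 3, 7, 6
Ranks of variable 2: 1, 5, 7, 2, 6, 4, 3
d = r₁ − r₂: 4, -4, -3, 0, -3, 3, 3
d²: 16, 16, 9, 0, 9, 9, 9; Σd² = 68
ρ = 1 − 6·68/(7·48) = 1 − 408/336 = -0.214

-0.214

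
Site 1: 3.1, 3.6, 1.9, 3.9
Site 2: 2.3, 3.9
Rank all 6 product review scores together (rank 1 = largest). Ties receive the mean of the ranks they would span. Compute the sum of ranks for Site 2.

6.5

Sorted (descending): 3.9, 3.9, 3.6, 3.1, 2.3, 1.9
The 2 values of 3.9 occupy positions 1–2 → average rank (1+2)/2 = 1.5.
Site 2 values → pooled ranks: 2.3→5, 3.9→1.5
Rank sum = 5 + 1.5 = 6.5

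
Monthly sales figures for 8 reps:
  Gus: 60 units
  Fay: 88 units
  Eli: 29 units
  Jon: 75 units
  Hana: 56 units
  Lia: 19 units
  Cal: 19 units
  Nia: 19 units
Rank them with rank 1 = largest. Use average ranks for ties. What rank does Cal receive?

Sorted (descending): 88, 75, 60, 56, 29, 19, 19, 19
The 3 values of 19 occupy positions 6–8 → average rank 7.
Cal has value 19 units → rank 7.

7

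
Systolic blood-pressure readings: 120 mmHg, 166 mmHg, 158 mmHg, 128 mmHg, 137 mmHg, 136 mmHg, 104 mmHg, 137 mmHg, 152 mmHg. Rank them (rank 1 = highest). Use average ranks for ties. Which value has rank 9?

104

Sorted (descending): 166, 158, 152, 137, 137, 136, 128, 120, 104
The 2 values of 137 occupy positions 4–5 → average rank (4+5)/2 = 4.5.
Rank 9 → value 104.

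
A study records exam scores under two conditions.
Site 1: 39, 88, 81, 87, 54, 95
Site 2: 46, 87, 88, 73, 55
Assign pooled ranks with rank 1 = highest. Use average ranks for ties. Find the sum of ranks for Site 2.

Sorted (descending): 95, 88, 88, 87, 87, 81, 73, 55, 54, 46, 39
The 2 values of 88 occupy positions 2–3 → average rank (2+3)/2 = 2.5.
The 2 values of 87 occupy positions 4–5 → average rank (4+5)/2 = 4.5.
Site 2 values → pooled ranks: 46→10, 87→4.5, 88→2.5, 73→7, 55→8
Rank sum = 10 + 4.5 + 2.5 + 7 + 8 = 32

32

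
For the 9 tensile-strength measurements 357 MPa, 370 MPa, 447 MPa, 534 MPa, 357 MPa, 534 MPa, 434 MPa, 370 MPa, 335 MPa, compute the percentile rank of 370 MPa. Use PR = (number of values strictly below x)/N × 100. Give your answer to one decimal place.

N = 9.
Strictly below 370: 3. Equal to 370: 2.
PR = 3/9 × 100 = 33.3

33.3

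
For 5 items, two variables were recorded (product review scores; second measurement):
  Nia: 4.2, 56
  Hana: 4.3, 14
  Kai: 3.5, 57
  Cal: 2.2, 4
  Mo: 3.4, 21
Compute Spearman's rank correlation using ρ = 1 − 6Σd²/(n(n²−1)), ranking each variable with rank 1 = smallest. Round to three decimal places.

Ranks of variable 1: 4, 5, 3, 1, 2
Ranks of variable 2: 4, 2, 5, 1, 3
d = r₁ − r₂: 0, 3, -2, 0, -1
d²: 0, 9, 4, 0, 1; Σd² = 14
ρ = 1 − 6·14/(5·24) = 1 − 84/120 = 0.300

0.300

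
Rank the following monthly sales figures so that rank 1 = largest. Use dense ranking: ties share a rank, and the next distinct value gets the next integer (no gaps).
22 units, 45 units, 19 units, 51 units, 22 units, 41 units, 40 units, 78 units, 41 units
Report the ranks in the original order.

Sorted (descending): 78, 51, 45, 41, 41, 40, 22, 22, 19
The 2 values of 41 share dense rank 4.
The 2 values of 22 share dense rank 6.
Remaining distinct values take the next consecutive integers.

6, 3, 7, 2, 6, 4, 5, 1, 4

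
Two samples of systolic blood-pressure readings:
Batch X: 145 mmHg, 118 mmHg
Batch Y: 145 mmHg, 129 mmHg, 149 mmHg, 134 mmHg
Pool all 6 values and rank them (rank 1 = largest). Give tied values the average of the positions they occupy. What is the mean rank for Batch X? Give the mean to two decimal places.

4.25

Sorted (descending): 149, 145, 145, 134, 129, 118
The 2 values of 145 occupy positions 2–3 → average rank (2+3)/2 = 2.5.
Batch X values → pooled ranks: 145→2.5, 118→6
Mean rank = (2.5 + 6) / 2 = 4.25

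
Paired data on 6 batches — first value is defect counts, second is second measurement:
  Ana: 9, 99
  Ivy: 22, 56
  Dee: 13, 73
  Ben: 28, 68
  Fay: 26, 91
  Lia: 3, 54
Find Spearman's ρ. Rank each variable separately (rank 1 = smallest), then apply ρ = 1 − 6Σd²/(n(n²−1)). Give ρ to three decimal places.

0.143

Ranks of variable 1: 2, 4, 3, 6, 5, 1
Ranks of variable 2: 6, 2, 4, 3, 5, 1
d = r₁ − r₂: -4, 2, -1, 3, 0, 0
d²: 16, 4, 1, 9, 0, 0; Σd² = 30
ρ = 1 − 6·30/(6·35) = 1 − 180/210 = 0.143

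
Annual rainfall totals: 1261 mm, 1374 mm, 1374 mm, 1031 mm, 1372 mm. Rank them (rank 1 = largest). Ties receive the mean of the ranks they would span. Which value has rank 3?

Sorted (descending): 1374, 1374, 1372, 1261, 1031
The 2 values of 1374 occupy positions 1–2 → average rank (1+2)/2 = 1.5.
Rank 3 → value 1372.

1372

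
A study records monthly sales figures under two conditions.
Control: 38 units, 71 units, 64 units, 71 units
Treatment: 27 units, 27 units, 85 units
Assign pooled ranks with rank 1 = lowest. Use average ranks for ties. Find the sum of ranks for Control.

Sorted (ascending): 27, 27, 38, 64, 71, 71, 85
The 2 values of 27 occupy positions 1–2 → average rank (1+2)/2 = 1.5.
The 2 values of 71 occupy positions 5–6 → average rank (5+6)/2 = 5.5.
Control values → pooled ranks: 38→3, 71→5.5, 64→4, 71→5.5
Rank sum = 3 + 5.5 + 4 + 5.5 = 18

18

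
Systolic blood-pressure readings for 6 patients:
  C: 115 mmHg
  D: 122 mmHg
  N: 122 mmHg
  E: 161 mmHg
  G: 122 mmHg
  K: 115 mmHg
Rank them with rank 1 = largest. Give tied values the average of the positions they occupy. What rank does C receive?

5.5

Sorted (descending): 161, 122, 122, 122, 115, 115
The 3 values of 122 occupy positions 2–4 → average rank 3.
The 2 values of 115 occupy positions 5–6 → average rank (5+6)/2 = 5.5.
C has value 115 mmHg → rank 5.5.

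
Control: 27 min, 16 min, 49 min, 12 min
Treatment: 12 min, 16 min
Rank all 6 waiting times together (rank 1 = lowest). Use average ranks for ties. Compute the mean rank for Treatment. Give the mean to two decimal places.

Sorted (ascending): 12, 12, 16, 16, 27, 49
The 2 values of 12 occupy positions 1–2 → average rank (1+2)/2 = 1.5.
The 2 values of 16 occupy positions 3–4 → average rank (3+4)/2 = 3.5.
Treatment values → pooled ranks: 12→1.5, 16→3.5
Mean rank = (1.5 + 3.5) / 2 = 2.50

2.50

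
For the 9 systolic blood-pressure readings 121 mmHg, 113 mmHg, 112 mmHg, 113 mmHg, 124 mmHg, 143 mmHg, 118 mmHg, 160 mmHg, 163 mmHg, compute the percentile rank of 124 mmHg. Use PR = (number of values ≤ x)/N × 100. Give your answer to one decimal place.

N = 9.
Strictly below 124: 5. Equal to 124: 1.
PR = 6/9 × 100 = 66.7

66.7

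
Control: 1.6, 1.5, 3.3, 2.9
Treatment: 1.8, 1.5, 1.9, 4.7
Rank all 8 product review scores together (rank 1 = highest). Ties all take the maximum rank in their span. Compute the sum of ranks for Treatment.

18

Sorted (descending): 4.7, 3.3, 2.9, 1.9, 1.8, 1.6, 1.5, 1.5
The 2 values of 1.5 occupy positions 7–8 → each gets rank 8.
Treatment values → pooled ranks: 1.8→5, 1.5→8, 1.9→4, 4.7→1
Rank sum = 5 + 8 + 4 + 1 = 18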